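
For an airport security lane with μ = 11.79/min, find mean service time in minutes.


Mean service time = 1/μ = 1/11.79 minute = 0.08482 minute
In minutes: 0.08482 × 1 = 0.08482 min

Final: 0.08482 min


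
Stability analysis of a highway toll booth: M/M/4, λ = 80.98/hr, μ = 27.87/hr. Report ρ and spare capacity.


Total capacity cμ = 4·27.87 = 111.48/hr
ρ = λ/(cμ) = 80.98/111.48 = 0.7264
Stable ⇔ ρ < 1: YES
Spare capacity = cμ − λ = 111.48 − 80.98 = 30.50/hr

Final: ρ = 0.7264; stable; margin = 30.50/hr


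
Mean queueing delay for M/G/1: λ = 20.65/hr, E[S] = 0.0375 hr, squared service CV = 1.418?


ρ = λ·E[S] = 20.65·0.0375 = 0.7744
E[S²] = E[S]²(1+C_s²) = 0.0375²·(1+1.418) = 0.003400
Wq = λ·E[S²]/(2(1−ρ)) = 20.65·0.003400/(2·0.2256) = 0.15560 hr

Final: 0.15560 hr


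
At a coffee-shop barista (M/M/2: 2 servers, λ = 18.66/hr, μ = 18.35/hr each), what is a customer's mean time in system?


a = 1.0169; ρ = 0.5084; P₀ = 0.325867
Lq = P₀·a^c·ρ/(c!(1−ρ)²) = 0.35454
Wq = Lq/λ = 0.35454/18.66 = 0.01900 hr
W = Wq + 1/μ = 0.01900 + 0.05450 = 0.07350 hr

Final: 0.07350 hr


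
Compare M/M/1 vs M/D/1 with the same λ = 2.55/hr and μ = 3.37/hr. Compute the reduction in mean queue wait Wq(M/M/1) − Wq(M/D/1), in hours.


ρ = 2.55/3.37 = 0.7567
Wq(M/M/1) = ρ/(μ−λ) = 0.7567/0.8200 = 0.92278 hr
Wq(M/D/1) = ρ/(2(μ−λ)) = 0.46139 hr
Savings = 0.92278 − 0.46139 = 0.46139 hr

Final: 0.46139 hr


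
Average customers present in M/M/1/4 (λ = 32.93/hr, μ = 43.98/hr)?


ρ = 32.93/43.98 = 0.7487
L = ρ[1 − (K+1)ρ^K + Kρ^(K+1)] / [(1−ρ)(1−ρ^(K+1))]
Numerator: 0.7487·(1 − 5·0.314301 + 4·0.235333) = 0.276907
Denominator: (0.2513)·(0.764667) = 0.192123
L = 0.276907/0.192123 = 1.4413

Final: 1.4413


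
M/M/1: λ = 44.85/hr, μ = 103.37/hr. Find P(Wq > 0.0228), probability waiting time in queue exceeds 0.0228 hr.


ρ = 44.85/103.37 = 0.4339
P(Wq > t) = ρ·e^{−(μ−λ)t} = 0.4339·e^{−1.3343}
= 0.4339·0.263354 = 0.114264

Final: 0.114264


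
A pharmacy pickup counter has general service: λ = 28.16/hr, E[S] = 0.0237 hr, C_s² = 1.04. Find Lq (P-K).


ρ = λ·E[S] = 28.16·0.0237 = 0.6674
Lq = ρ²(1+C_s²)/(2(1−ρ)) = 0.4454·(1+1.04)/(2·0.3326)
= 0.4454·2.0400/0.6652 = 1.36593

Final: 1.36593


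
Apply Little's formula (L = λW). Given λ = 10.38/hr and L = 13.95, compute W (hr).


W = L/λ = 13.95/10.38 = 1.3439 hr

Final: 1.3439 hr


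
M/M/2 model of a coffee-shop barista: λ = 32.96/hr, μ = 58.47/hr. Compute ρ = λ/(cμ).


ρ = λ/(cμ) = 32.96/(2·58.47) = 32.96/116.94 = 0.2819

Final: 0.2819


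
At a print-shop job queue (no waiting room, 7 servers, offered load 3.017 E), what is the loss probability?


B(c,a) = (a^c/c!) / Σ_{k=0}^{c} a^k/k!
a^7/7! = 0.451436
Σ terms (k=0..7): 1.00000 + 3.01700 + 4.55114 + 4.57693 + 3.45215 + 2.08303 + 1.04742 + 0.45144 = 20.179113
B = 0.451436/20.179113 = 0.022371

Final: 0.022371


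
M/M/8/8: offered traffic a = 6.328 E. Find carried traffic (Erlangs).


B(8,6.328) = 0.140300 (Erlang-B)
Carried load = a(1 − B) = 6.328·(1 − 0.140300) = 6.328·0.859700 = 5.4402 E

Final: 5.4402 Erlangs


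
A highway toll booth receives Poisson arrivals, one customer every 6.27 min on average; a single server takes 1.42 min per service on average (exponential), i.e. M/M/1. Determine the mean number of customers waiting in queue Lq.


λ = 60/6.27 = 9.5694 /hr
μ = 60/1.42 = 42.2535 /hr
ρ = λ/μ = 9.5694/42.2535 = 0.2265
Lq = ρ²/(1−ρ) = 0.05129/0.7735 = 0.06631

Final: 0.06631


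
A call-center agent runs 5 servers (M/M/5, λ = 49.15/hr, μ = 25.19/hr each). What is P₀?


a = λ/μ = 49.15/25.19 = 1.9512; ρ = a/c = 0.3902
Σ_{k=0}^{4} a^k/k! (terms k=0..4) = 1.00000 + 1.95117 + 1.90353 + 1.23804 + 0.60391 = 6.69665
Tail: a^5/(5!(1−ρ)) = 28.27983/(120·0.6098) = 0.38648
P₀ = 1/(6.69665 + 0.38648) = 1/7.08314 = 0.141180

Final: 0.141180


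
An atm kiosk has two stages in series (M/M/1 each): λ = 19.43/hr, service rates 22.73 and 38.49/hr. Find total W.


Each node sees arrival rate λ = 19.43/hr (tandem ⇒ throughput preserved).
W₁ = 1/(μ₁−λ) = 1/(22.73−19.43) = 0.30303 hr
W₂ = 1/(μ₂−λ) = 1/(38.49−19.43) = 0.05247 hr
W_total = W₁ + W₂ = 0.30303 + 0.05247 = 0.35550 hr

Final: 0.35550 hr


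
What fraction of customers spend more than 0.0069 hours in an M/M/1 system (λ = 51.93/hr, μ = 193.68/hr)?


W ~ Exponential(μ−λ) for M/M/1.
μ − λ = 193.68 − 51.93 = 141.7500
P(W > t) = e^{−(μ−λ)t} = e^{−0.9781} = 0.376034

Final: 0.376034


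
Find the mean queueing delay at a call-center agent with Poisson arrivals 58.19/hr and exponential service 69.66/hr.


ρ = 58.19/69.66 = 0.8353
Wq = ρ/(μ−λ) = 0.8353/(69.66 − 58.19) = 0.8353/11.47 = 0.07283 hr

Final: 0.07283 hr


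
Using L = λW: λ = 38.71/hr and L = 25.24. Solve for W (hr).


W = L/λ = 25.24/38.71 = 0.6520 hr

Final: 0.6520 hr


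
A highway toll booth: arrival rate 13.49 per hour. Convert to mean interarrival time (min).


Mean interarrival time = 1/λ = 1/13.49 hour = 0.07413 hour
In minutes: 0.07413 × 60 = 4.4477 min

Final: 4.4477 min


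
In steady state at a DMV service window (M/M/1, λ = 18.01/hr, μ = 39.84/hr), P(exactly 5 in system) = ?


ρ = 18.01/39.84 = 0.4521
P_n = (1−ρ)·ρ^n = (1 − 0.4521)·0.4521^5 = 0.5479·0.018879 = 0.010344

Final: 0.010344


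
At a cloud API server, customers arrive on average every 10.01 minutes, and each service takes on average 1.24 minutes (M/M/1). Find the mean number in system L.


λ = 60/10.01 = 5.9940 /hr
μ = 60/1.24 = 48.3871 /hr
ρ = λ/μ = 5.9940/48.3871 = 0.1239
L = ρ/(1−ρ) = 0.1239/0.8761 = 0.1414

Final: 0.1414


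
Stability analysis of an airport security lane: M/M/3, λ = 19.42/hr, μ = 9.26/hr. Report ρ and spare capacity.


Total capacity cμ = 3·9.26 = 27.78/hr
ρ = λ/(cμ) = 19.42/27.78 = 0.6991
Stable ⇔ ρ < 1: YES
Spare capacity = cμ − λ = 27.78 − 19.42 = 8.36/hr

Final: ρ = 0.6991; stable; margin = 8.36/hr


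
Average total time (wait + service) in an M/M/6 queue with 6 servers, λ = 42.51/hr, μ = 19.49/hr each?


a = 2.1811; ρ = 0.3635; P₀ = 0.112633
Lq = P₀·a^c·ρ/(c!(1−ρ)²) = 0.01511
Wq = Lq/λ = 0.01511/42.51 = 0.0003555 hr
W = Wq + 1/μ = 0.0003555 + 0.05131 = 0.05166 hr

Final: 0.05166 hr


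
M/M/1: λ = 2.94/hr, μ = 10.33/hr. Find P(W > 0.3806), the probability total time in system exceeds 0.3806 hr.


W ~ Exponential(μ−λ) for M/M/1.
μ − λ = 10.33 − 2.94 = 7.3900
P(W > t) = e^{−(μ−λ)t} = e^{−2.8126} = 0.060047

Final: 0.060047


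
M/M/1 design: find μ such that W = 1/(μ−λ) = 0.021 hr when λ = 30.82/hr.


W = 1/(μ−λ) ⇒ μ − λ = 1/W = 1/0.021 = 47.6190
μ = λ + 1/W = 30.82 + 47.6190 = 78.4390 per hr

Final: 78.4390 /hr


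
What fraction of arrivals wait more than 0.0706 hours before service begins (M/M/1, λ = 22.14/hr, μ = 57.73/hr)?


ρ = 22.14/57.73 = 0.3835
P(Wq > t) = ρ·e^{−(μ−λ)t} = 0.3835·e^{−2.5127}
= 0.3835·0.081053 = 0.031085

Final: 0.031085


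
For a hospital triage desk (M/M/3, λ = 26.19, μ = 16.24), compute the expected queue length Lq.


a = λ/μ = 1.6127; ρ = a/3 = 0.5376
P₀ = 0.184343
Lq = P₀·a^c·ρ / (c!·(1−ρ)²) = 0.184343·4.19419·0.5376/(6·0.21385)
= 0.32392

Final: 0.32392


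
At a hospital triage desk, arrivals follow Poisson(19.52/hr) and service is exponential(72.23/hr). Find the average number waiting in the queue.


ρ = 19.52/72.23 = 0.2702
Lq = ρ²/(1−ρ) = 0.07303/0.7298 = 0.1001

Final: 0.1001


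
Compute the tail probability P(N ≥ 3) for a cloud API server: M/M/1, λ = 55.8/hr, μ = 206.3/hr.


ρ = 55.8/206.3 = 0.2705
P(N ≥ n) = ρ^n = 0.2705^3 = 0.019788

Final: 0.019788


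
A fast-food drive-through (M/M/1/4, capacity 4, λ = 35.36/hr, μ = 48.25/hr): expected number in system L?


ρ = 35.36/48.25 = 0.7328
L = ρ[1 − (K+1)ρ^K + Kρ^(K+1)] / [(1−ρ)(1−ρ^(K+1))]
Numerator: 0.7328·(1 − 5·0.288443 + 4·0.211385) = 0.295578
Denominator: (0.2672)·(0.788615) = 0.210679
L = 0.295578/0.210679 = 1.4030

Final: 1.4030


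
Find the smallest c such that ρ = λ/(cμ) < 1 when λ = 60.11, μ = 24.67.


Stability requires cμ > λ ⇔ c > λ/μ.
λ/μ = 60.11/24.67 = 2.4366
Minimum integer c = ⌊2.4366⌋ + 1 = 3
Check: 3·24.67 = 74.01 > 60.11, while 2·24.67 = 49.34 ≤ 60.11

Final: 3 servers


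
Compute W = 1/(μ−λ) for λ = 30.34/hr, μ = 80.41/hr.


W = 1/(μ−λ) = 1/(80.41 − 30.34) = 1/50.07 = 0.01997 hr

Final: 0.01997 hr


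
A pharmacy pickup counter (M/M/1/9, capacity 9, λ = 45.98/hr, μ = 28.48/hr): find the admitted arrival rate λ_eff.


ρ = 1.6145; P_K = (1−ρ)ρ^9/(1−ρ^10) = 0.383790
λ_eff = λ(1 − P_K) = 45.98·(1 − 0.383790) = 45.98·0.616210 = 28.3333 /hr

Final: 28.3333 /hr


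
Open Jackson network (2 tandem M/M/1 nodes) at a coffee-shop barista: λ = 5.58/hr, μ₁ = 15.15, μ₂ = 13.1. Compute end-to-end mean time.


Each node sees arrival rate λ = 5.58/hr (tandem ⇒ throughput preserved).
W₁ = 1/(μ₁−λ) = 1/(15.15−5.58) = 0.10449 hr
W₂ = 1/(μ₂−λ) = 1/(13.1−5.58) = 0.13298 hr
W_total = W₁ + W₂ = 0.10449 + 0.13298 = 0.23747 hr

Final: 0.23747 hr


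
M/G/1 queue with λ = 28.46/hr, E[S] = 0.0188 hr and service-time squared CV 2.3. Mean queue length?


ρ = λ·E[S] = 28.46·0.0188 = 0.5350
Lq = ρ²(1+C_s²)/(2(1−ρ)) = 0.2863·(1+2.3)/(2·0.4650)
= 0.2863·3.3000/0.9299 = 1.01592

Final: 1.01592


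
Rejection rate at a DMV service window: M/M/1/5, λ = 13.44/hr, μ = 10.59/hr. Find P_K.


ρ = λ/μ = 13.44/10.59 = 1.2691
P_K = (1−ρ)ρ^K/(1−ρ^(K+1)) = (-0.2691·3.292430)/(1 − 4.178495)
= -0.886065/-3.178495 = 0.278769

Final: 0.278769


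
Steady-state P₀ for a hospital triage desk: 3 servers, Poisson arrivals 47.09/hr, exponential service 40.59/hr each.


a = λ/μ = 47.09/40.59 = 1.1601; ρ = a/c = 0.3867
Σ_{k=0}^{2} a^k/k! (terms k=0..2) = 1.00000 + 1.16014 + 0.67296 = 2.83310
Tail: a^3/(3!(1−ρ)) = 1.56145/(6·0.6133) = 0.42434
P₀ = 1/(2.83310 + 0.42434) = 1/3.25744 = 0.306990

Final: 0.306990


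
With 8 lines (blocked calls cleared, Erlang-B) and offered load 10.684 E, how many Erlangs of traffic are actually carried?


B(8,10.684) = 0.369219 (Erlang-B)
Carried load = a(1 − B) = 10.684·(1 − 0.369219) = 10.684·0.630781 = 6.7393 E

Final: 6.7393 Erlangs


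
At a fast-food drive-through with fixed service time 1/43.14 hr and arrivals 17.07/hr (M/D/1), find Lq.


ρ = 17.07/43.14 = 0.3957
M/D/1: Lq = ρ²/(2(1−ρ)) = 0.1566/(2·0.6043) = 0.12954

Final: 0.12954


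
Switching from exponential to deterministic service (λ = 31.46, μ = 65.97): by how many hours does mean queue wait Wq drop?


ρ = 31.46/65.97 = 0.4769
Wq(M/M/1) = ρ/(μ−λ) = 0.4769/34.51 = 0.01382 hr
Wq(M/D/1) = ρ/(2(μ−λ)) = 0.006909 hr
Savings = 0.01382 − 0.006909 = 0.006909 hr

Final: 0.006909 hr


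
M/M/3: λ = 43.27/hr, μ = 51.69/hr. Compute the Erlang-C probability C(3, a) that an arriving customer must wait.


a = λ/μ = 0.8371; ρ = a/3 = 0.2790
P₀ = 0.430462 (from M/M/c formula)
C(c,a) = [a^c/(c!(1−ρ))]·P₀ = [0.58660/(6·0.7210)]·0.430462
= 0.13561·0.430462 = 0.058373

Final: 0.058373


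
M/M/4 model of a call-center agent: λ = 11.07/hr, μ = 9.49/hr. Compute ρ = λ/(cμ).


ρ = λ/(cμ) = 11.07/(4·9.49) = 11.07/37.96 = 0.2916

Final: 0.2916


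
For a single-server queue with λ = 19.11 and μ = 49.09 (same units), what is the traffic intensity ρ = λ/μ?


ρ = λ/μ = 19.11/49.09 = 0.3893

Final: 0.3893


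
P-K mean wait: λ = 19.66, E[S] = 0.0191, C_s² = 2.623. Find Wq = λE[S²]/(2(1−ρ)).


ρ = λ·E[S] = 19.66·0.0191 = 0.3755
E[S²] = E[S]²(1+C_s²) = 0.0191²·(1+2.623) = 0.001322
Wq = λ·E[S²]/(2(1−ρ)) = 19.66·0.001322/(2·0.6245) = 0.02080 hr

Final: 0.02080 hr


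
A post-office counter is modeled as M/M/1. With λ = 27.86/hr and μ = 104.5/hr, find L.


ρ = λ/μ = 27.86/104.5 = 0.2666
L = ρ/(1−ρ) = 0.2666/(1 − 0.2666) = 0.2666/0.7334 = 0.3635

Final: 0.3635


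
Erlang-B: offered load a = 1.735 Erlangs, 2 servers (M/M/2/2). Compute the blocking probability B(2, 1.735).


B(c,a) = (a^c/c!) / Σ_{k=0}^{c} a^k/k!
a^2/2! = 1.505113
Σ terms (k=0..2): 1.00000 + 1.73500 + 1.50511 = 4.240113
B = 1.505113/4.240113 = 0.354970

Final: 0.354970


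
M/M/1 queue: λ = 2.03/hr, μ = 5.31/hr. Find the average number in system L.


ρ = λ/μ = 2.03/5.31 = 0.3823
L = ρ/(1−ρ) = 0.3823/(1 − 0.3823) = 0.3823/0.6177 = 0.6189

Final: 0.6189


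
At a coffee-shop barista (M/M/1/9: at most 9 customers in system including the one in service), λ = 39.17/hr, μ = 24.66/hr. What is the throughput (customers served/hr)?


ρ = 1.5884; P_K = (1−ρ)ρ^9/(1−ρ^10) = 0.374096
λ_eff = λ(1 − P_K) = 39.17·(1 − 0.374096) = 39.17·0.625904 = 24.5167 /hr

Final: 24.5167 /hr


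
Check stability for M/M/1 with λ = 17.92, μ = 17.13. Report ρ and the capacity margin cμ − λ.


Total capacity cμ = 1·17.13 = 17.13/hr
ρ = λ/(cμ) = 17.92/17.13 = 1.0461
Stable ⇔ ρ < 1: NO
Spare capacity = cμ − λ = 17.13 − 17.92 = -0.79/hr

Final: ρ = 1.0461; unstable; margin = -0.79/hr


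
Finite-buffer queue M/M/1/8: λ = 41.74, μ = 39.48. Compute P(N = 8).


ρ = λ/μ = 41.74/39.48 = 1.0572
P_K = (1−ρ)ρ^K/(1−ρ^(K+1)) = (-0.05724·1.560998)/(1 − 1.650356)
= -0.089358/-0.650356 = 0.137399

Final: 0.137399


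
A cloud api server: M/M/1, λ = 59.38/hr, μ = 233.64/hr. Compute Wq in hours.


ρ = 59.38/233.64 = 0.2542
Wq = ρ/(μ−λ) = 0.2542/(233.64 − 59.38) = 0.2542/174.26 = 0.001458 hr

Final: 0.001458 hr


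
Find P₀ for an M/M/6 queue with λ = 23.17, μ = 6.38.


a = λ/μ = 23.17/6.38 = 3.6317; ρ = a/c = 0.6053
Σ_{k=0}^{5} a^k/k! (terms k=0..5) = 1.00000 + 3.63166 + 6.59448 + 7.98298 + 7.24787 + 5.26436 = 31.72135
Tail: a^6/(6!(1−ρ)) = 2294.20452/(720·0.3947) = 8.07248
P₀ = 1/(31.72135 + 8.07248) = 1/39.79383 = 0.025130

Final: 0.025130


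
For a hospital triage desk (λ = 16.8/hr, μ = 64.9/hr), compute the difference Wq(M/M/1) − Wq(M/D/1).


ρ = 16.8/64.9 = 0.2589
Wq(M/M/1) = ρ/(μ−λ) = 0.2589/48.10 = 0.005382 hr
Wq(M/D/1) = ρ/(2(μ−λ)) = 0.002691 hr
Savings = 0.005382 − 0.002691 = 0.002691 hr

Final: 0.002691 hr


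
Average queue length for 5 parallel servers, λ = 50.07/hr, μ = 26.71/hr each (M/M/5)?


a = λ/μ = 1.8746; ρ = a/5 = 0.3749
P₀ = 0.152611
Lq = P₀·a^c·ρ / (c!·(1−ρ)²) = 0.152611·23.14827·0.3749/(120·0.39073)
= 0.02825

Final: 0.02825


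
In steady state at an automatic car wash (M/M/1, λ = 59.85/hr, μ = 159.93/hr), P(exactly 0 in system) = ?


ρ = 59.85/159.93 = 0.3742
P_n = (1−ρ)·ρ^n = (1 − 0.3742)·0.3742^0 = 0.6258·1.000000 = 0.625774

Final: 0.625774


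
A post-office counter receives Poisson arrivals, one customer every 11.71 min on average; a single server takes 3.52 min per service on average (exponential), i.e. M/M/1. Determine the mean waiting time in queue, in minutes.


λ = 60/11.71 = 5.1238 /hr
μ = 60/3.52 = 17.0455 /hr
ρ = λ/μ = 5.1238/17.0455 = 0.3006
Wq = ρ/(μ−λ) = 0.3006/(17.0455−5.1238) = 0.02521 hr
In minutes: 0.02521·60 = 1.513 min

Final: 1.513 min


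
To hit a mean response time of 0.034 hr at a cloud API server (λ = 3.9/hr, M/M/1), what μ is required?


W = 1/(μ−λ) ⇒ μ − λ = 1/W = 1/0.034 = 29.4118
μ = λ + 1/W = 3.9 + 29.4118 = 33.3118 per hr

Final: 33.3118 /hr


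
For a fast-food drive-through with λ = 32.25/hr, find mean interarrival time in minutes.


Mean interarrival time = 1/λ = 1/32.25 hour = 0.03101 hour
In minutes: 0.03101 × 60 = 1.8605 min

Final: 1.8605 min


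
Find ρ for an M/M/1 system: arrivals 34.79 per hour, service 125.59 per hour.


ρ = λ/μ = 34.79/125.59 = 0.2770

Final: 0.2770


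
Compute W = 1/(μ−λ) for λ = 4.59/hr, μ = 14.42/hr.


W = 1/(μ−λ) = 1/(14.42 − 4.59) = 1/9.83 = 0.1017 hr

Final: 0.1017 hr


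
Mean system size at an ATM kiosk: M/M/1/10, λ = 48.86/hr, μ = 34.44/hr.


ρ = 48.86/34.44 = 1.4187
L = ρ[1 − (K+1)ρ^K + Kρ^(K+1)] / [(1−ρ)(1−ρ^(K+1))]
Numerator: 1.4187·(1 − 11·33.029591 + 10·46.859054) = 150.758124
Denominator: (-0.4187)·(-45.859054) = 19.201149
L = 150.758124/19.201149 = 7.8515

Final: 7.8515


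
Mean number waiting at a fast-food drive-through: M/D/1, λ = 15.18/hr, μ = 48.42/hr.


ρ = 15.18/48.42 = 0.3135
M/D/1: Lq = ρ²/(2(1−ρ)) = 0.09829/(2·0.6865) = 0.07159

Final: 0.07159


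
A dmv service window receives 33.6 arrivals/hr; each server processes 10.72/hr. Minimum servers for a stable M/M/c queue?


Stability requires cμ > λ ⇔ c > λ/μ.
λ/μ = 33.6/10.72 = 3.1343
Minimum integer c = ⌊3.1343⌋ + 1 = 4
Check: 4·10.72 = 42.88 > 33.6, while 3·10.72 = 32.16 ≤ 33.6

Final: 4 servers


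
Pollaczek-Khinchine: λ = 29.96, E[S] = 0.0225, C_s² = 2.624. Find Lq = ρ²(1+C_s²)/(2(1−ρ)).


ρ = λ·E[S] = 29.96·0.0225 = 0.6741
Lq = ρ²(1+C_s²)/(2(1−ρ)) = 0.4544·(1+2.624)/(2·0.3259)
= 0.4544·3.6240/0.6518 = 2.52652

Final: 2.52652


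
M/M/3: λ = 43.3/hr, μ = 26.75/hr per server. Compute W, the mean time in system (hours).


a = 1.6187; ρ = 0.5396; P₀ = 0.183016
Lq = P₀·a^c·ρ/(c!(1−ρ)²) = 0.32926
Wq = Lq/λ = 0.32926/43.3 = 0.007604 hr
W = Wq + 1/μ = 0.007604 + 0.03738 = 0.04499 hr

Final: 0.04499 hr


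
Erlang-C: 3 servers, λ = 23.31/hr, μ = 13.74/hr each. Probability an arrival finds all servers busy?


a = λ/μ = 1.6965; ρ = a/3 = 0.5655
P₀ = 0.166430 (from M/M/c formula)
C(c,a) = [a^c/(c!(1−ρ))]·P₀ = [4.88277/(6·0.4345)]·0.166430
= 1.87296·0.166430 = 0.311716

Final: 0.311716


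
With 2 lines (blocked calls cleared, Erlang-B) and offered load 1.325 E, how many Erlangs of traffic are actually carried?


B(2,1.325) = 0.274076 (Erlang-B)
Carried load = a(1 − B) = 1.325·(1 − 0.274076) = 1.325·0.725924 = 0.9618 E

Final: 0.9618 Erlangs


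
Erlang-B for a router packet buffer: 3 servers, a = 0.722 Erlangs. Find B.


B(c,a) = (a^c/c!) / Σ_{k=0}^{c} a^k/k!
a^3/3! = 0.062728
Σ terms (k=0..3): 1.00000 + 0.72200 + 0.26064 + 0.06273 = 2.045370
B = 0.062728/2.045370 = 0.030668

Final: 0.030668


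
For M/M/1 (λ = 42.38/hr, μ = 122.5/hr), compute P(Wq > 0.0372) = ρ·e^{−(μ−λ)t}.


ρ = 42.38/122.5 = 0.3460
P(Wq > t) = ρ·e^{−(μ−λ)t} = 0.3460·e^{−2.9805}
= 0.3460·0.050769 = 0.017564

Final: 0.017564


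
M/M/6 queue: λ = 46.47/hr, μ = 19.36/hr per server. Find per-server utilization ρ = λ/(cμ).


ρ = λ/(cμ) = 46.47/(6·19.36) = 46.47/116.16 = 0.4001

Final: 0.4001


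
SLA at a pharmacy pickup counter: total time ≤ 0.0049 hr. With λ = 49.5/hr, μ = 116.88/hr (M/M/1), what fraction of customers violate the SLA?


W ~ Exponential(μ−λ) for M/M/1.
μ − λ = 116.88 − 49.5 = 67.3800
P(W > t) = e^{−(μ−λ)t} = e^{−0.3302} = 0.718807

Final: 0.718807


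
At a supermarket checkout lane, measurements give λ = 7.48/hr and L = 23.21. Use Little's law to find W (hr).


W = L/λ = 23.21/7.48 = 3.1029 hr

Final: 3.1029 hr


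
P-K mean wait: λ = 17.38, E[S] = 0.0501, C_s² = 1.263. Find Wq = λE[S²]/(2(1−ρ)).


ρ = λ·E[S] = 17.38·0.0501 = 0.8707
E[S²] = E[S]²(1+C_s²) = 0.0501²·(1+1.263) = 0.005680
Wq = λ·E[S²]/(2(1−ρ)) = 17.38·0.005680/(2·0.1293) = 0.38186 hr

Final: 0.38186 hr


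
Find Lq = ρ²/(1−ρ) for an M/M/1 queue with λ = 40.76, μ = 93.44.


ρ = 40.76/93.44 = 0.4362
Lq = ρ²/(1−ρ) = 0.1903/0.5638 = 0.3375

Final: 0.3375


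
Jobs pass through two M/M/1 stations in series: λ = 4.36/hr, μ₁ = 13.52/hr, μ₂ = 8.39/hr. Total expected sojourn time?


Each node sees arrival rate λ = 4.36/hr (tandem ⇒ throughput preserved).
W₁ = 1/(μ₁−λ) = 1/(13.52−4.36) = 0.10917 hr
W₂ = 1/(μ₂−λ) = 1/(8.39−4.36) = 0.24814 hr
W_total = W₁ + W₂ = 0.10917 + 0.24814 = 0.35731 hr

Final: 0.35731 hr


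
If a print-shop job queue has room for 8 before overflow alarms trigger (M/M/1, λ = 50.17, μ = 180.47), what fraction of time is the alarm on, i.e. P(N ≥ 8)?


ρ = 50.17/180.47 = 0.2780
P(N ≥ n) = ρ^n = 0.2780^8 = 0.00003567

Final: 0.00003567


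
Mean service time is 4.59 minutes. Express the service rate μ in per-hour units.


μ = 1/(service time) in consistent units.
1 hour = 60 min, so μ = 60/4.59 = 13.0719 per hour

Final: 13.0719 /hr


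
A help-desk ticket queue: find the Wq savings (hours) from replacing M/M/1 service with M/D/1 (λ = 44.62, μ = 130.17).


ρ = 44.62/130.17 = 0.3428
Wq(M/M/1) = ρ/(μ−λ) = 0.3428/85.55 = 0.004007 hr
Wq(M/D/1) = ρ/(2(μ−λ)) = 0.002003 hr
Savings = 0.004007 − 0.002003 = 0.002003 hr

Final: 0.002003 hr


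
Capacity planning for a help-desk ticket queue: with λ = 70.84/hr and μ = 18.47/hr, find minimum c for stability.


Stability requires cμ > λ ⇔ c > λ/μ.
λ/μ = 70.84/18.47 = 3.8354
Minimum integer c = ⌊3.8354⌋ + 1 = 4
Check: 4·18.47 = 73.88 > 70.84, while 3·18.47 = 55.41 ≤ 70.84

Final: 4 servers


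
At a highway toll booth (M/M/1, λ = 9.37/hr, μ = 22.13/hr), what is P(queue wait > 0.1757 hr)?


ρ = 9.37/22.13 = 0.4234
P(Wq > t) = ρ·e^{−(μ−λ)t} = 0.4234·e^{−2.2419}
= 0.4234·0.106253 = 0.044988

Final: 0.044988


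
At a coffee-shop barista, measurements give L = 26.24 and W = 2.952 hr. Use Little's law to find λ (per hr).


λ = L/W = 26.24/2.952 = 8.8889 /hr

Final: 8.8889 /hr


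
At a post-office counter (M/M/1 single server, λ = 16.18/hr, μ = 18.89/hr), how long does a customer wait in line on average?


ρ = 16.18/18.89 = 0.8565
Wq = ρ/(μ−λ) = 0.8565/(18.89 − 16.18) = 0.8565/2.71 = 0.3161 hr

Final: 0.3161 hr


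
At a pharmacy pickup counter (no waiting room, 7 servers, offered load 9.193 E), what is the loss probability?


B(c,a) = (a^c/c!) / Σ_{k=0}^{c} a^k/k!
a^7/7! = 1100.956816
Σ terms (k=0..7): 1.00000 + 9.19300 + 42.25562 + 129.48532 + 297.58963 + 547.14830 + 838.32239 + 1100.95682 = 2965.951081
B = 1100.956816/2965.951081 = 0.371199

Final: 0.371199


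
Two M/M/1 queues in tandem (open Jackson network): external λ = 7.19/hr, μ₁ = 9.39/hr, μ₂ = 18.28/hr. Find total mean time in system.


Each node sees arrival rate λ = 7.19/hr (tandem ⇒ throughput preserved).
W₁ = 1/(μ₁−λ) = 1/(9.39−7.19) = 0.45455 hr
W₂ = 1/(μ₂−λ) = 1/(18.28−7.19) = 0.09017 hr
W_total = W₁ + W₂ = 0.45455 + 0.09017 = 0.54472 hr

Final: 0.54472 hr


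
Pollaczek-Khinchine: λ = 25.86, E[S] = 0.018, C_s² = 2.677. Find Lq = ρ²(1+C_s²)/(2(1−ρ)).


ρ = λ·E[S] = 25.86·0.018 = 0.4655
Lq = ρ²(1+C_s²)/(2(1−ρ)) = 0.2167·(1+2.677)/(2·0.5345)
= 0.2167·3.6770/1.0690 = 0.74525

Final: 0.74525


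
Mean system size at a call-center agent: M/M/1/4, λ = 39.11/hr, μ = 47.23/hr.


ρ = 39.11/47.23 = 0.8281
L = ρ[1 − (K+1)ρ^K + Kρ^(K+1)] / [(1−ρ)(1−ρ^(K+1))]
Numerator: 0.8281·(1 − 5·0.470197 + 4·0.389358) = 0.170956
Denominator: (0.1719)·(0.610642) = 0.104984
L = 0.170956/0.104984 = 1.6284

Final: 1.6284


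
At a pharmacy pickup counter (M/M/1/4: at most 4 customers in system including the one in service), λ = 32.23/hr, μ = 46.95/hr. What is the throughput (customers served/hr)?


ρ = 0.6865; P_K = (1−ρ)ρ^4/(1−ρ^5) = 0.082150
λ_eff = λ(1 − P_K) = 32.23·(1 − 0.082150) = 32.23·0.917850 = 29.5823 /hr

Final: 29.5823 /hr


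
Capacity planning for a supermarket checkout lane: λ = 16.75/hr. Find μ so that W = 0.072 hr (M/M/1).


W = 1/(μ−λ) ⇒ μ − λ = 1/W = 1/0.072 = 13.8889
μ = λ + 1/W = 16.75 + 13.8889 = 30.6389 per hr

Final: 30.6389 /hr


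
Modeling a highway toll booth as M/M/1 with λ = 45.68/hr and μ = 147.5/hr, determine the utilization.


ρ = λ/μ = 45.68/147.5 = 0.3097

Final: 0.3097


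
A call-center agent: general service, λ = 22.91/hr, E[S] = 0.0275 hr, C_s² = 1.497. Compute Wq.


ρ = λ·E[S] = 22.91·0.0275 = 0.6300
E[S²] = E[S]²(1+C_s²) = 0.0275²·(1+1.497) = 0.001888
Wq = λ·E[S²]/(2(1−ρ)) = 22.91·0.001888/(2·0.3700) = 0.05847 hr

Final: 0.05847 hr


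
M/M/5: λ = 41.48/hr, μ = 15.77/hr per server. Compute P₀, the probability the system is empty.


a = λ/μ = 41.48/15.77 = 2.6303; ρ = a/c = 0.5261
Σ_{k=0}^{4} a^k/k! (terms k=0..4) = 1.00000 + 2.63031 + 3.45927 + 3.03298 + 1.99442 = 12.11698
Tail: a^5/(5!(1−ρ)) = 125.90277/(120·0.4739) = 2.21377
P₀ = 1/(12.11698 + 2.21377) = 1/14.33075 = 0.069780

Final: 0.069780


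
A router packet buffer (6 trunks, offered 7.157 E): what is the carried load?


B(6,7.157) = 0.341034 (Erlang-B)
Carried load = a(1 − B) = 7.157·(1 − 0.341034) = 7.157·0.658966 = 4.7162 E

Final: 4.7162 Erlangs


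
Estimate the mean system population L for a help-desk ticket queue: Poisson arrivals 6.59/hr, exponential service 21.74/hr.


ρ = λ/μ = 6.59/21.74 = 0.3031
L = ρ/(1−ρ) = 0.3031/(1 − 0.3031) = 0.3031/0.6969 = 0.4350

Final: 0.4350


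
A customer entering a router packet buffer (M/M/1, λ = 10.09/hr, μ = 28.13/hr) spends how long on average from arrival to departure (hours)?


W = 1/(μ−λ) = 1/(28.13 − 10.09) = 1/18.04 = 0.05543 hr

Final: 0.05543 hr


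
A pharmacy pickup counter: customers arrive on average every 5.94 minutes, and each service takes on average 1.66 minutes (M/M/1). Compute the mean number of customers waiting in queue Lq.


λ = 60/5.94 = 10.1010 /hr
μ = 60/1.66 = 36.1446 /hr
ρ = λ/μ = 10.1010/36.1446 = 0.2795
Lq = ρ²/(1−ρ) = 0.07810/0.7205 = 0.1084

Final: 0.1084


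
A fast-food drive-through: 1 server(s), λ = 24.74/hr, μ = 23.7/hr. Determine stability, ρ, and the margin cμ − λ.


Total capacity cμ = 1·23.7 = 23.70/hr
ρ = λ/(cμ) = 24.74/23.70 = 1.0439
Stable ⇔ ρ < 1: NO
Spare capacity = cμ − λ = 23.70 − 24.74 = -1.04/hr

Final: ρ = 1.0439; unstable; margin = -1.04/hr


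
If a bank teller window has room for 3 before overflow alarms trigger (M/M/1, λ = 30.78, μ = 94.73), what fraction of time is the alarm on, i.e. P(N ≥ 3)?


ρ = 30.78/94.73 = 0.3249
P(N ≥ n) = ρ^n = 0.3249^3 = 0.034304

Final: 0.034304


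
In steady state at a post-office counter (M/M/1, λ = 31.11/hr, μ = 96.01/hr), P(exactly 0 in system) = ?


ρ = 31.11/96.01 = 0.3240
P_n = (1−ρ)·ρ^n = (1 − 0.3240)·0.3240^0 = 0.6760·1.000000 = 0.675971

Final: 0.675971


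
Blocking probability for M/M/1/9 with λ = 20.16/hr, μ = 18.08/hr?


ρ = λ/μ = 20.16/18.08 = 1.1150
P_K = (1−ρ)ρ^K/(1−ρ^(K+1)) = (-0.1150·2.664581)/(1 − 2.971126)
= -0.306545/-1.971126 = 0.155518

Final: 0.155518


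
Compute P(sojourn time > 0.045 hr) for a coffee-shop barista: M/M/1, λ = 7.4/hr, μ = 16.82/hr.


W ~ Exponential(μ−λ) for M/M/1.
μ − λ = 16.82 − 7.4 = 9.4200
P(W > t) = e^{−(μ−λ)t} = e^{−0.4239} = 0.654489

Final: 0.654489


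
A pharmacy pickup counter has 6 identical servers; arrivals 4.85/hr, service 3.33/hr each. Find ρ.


ρ = λ/(cμ) = 4.85/(6·3.33) = 4.85/19.98 = 0.2427

Final: 0.2427


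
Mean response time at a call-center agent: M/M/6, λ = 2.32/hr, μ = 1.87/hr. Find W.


a = 1.2406; ρ = 0.2068; P₀ = 0.289177
Lq = P₀·a^c·ρ/(c!(1−ρ)²) = 0.0004813
Wq = Lq/λ = 0.0004813/2.32 = 0.0002075 hr
W = Wq + 1/μ = 0.0002075 + 0.53476 = 0.53497 hr

Final: 0.53497 hr


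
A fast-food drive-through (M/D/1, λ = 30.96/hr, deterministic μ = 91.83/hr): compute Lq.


ρ = 30.96/91.83 = 0.3371
M/D/1: Lq = ρ²/(2(1−ρ)) = 0.1137/(2·0.6629) = 0.08574

Final: 0.08574


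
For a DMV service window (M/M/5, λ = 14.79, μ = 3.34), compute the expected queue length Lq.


a = λ/μ = 4.4281; ρ = a/5 = 0.8856
P₀ = 0.005890
Lq = P₀·a^c·ρ / (c!·(1−ρ)²) = 0.005890·1702.58395·0.8856/(120·0.01308)
= 5.65800

Final: 5.65800


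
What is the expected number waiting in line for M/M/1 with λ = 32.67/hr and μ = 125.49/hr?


ρ = 32.67/125.49 = 0.2603
Lq = ρ²/(1−ρ) = 0.06778/0.7397 = 0.09163

Final: 0.09163


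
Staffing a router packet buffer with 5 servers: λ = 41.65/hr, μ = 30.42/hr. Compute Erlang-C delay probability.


a = λ/μ = 1.3692; ρ = a/5 = 0.2738
P₀ = 0.254072 (from M/M/c formula)
C(c,a) = [a^c/(c!(1−ρ))]·P₀ = [4.81148/(120·0.7262)]·0.254072
= 0.05522·0.254072 = 0.014029

Final: 0.014029


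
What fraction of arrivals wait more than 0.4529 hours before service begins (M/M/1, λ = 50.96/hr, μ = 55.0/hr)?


ρ = 50.96/55.0 = 0.9265
P(Wq > t) = ρ·e^{−(μ−λ)t} = 0.9265·e^{−1.8297}
= 0.9265·0.160459 = 0.148673

Final: 0.148673


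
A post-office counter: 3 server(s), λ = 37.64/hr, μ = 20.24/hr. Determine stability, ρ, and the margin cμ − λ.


Total capacity cμ = 3·20.24 = 60.72/hr
ρ = λ/(cμ) = 37.64/60.72 = 0.6199
Stable ⇔ ρ < 1: YES
Spare capacity = cμ − λ = 60.72 − 37.64 = 23.08/hr

Final: ρ = 0.6199; stable; margin = 23.08/hr


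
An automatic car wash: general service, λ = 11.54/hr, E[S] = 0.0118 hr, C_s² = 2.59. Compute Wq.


ρ = λ·E[S] = 11.54·0.0118 = 0.1362
E[S²] = E[S]²(1+C_s²) = 0.0118²·(1+2.59) = 0.0004999
Wq = λ·E[S²]/(2(1−ρ)) = 11.54·0.0004999/(2·0.8638) = 0.003339 hr

Final: 0.003339 hr


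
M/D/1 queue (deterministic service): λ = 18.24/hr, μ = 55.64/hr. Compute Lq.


ρ = 18.24/55.64 = 0.3278
M/D/1: Lq = ρ²/(2(1−ρ)) = 0.1075/(2·0.6722) = 0.07994

Final: 0.07994


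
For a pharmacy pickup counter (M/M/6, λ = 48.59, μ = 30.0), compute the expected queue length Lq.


a = λ/μ = 1.6197; ρ = a/6 = 0.2699
P₀ = 0.197885
Lq = P₀·a^c·ρ / (c!·(1−ρ)²) = 0.197885·18.05319·0.2699/(720·0.53298)
= 0.002513

Final: 0.002513


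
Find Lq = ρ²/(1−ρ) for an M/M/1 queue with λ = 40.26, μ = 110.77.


ρ = 40.26/110.77 = 0.3635
Lq = ρ²/(1−ρ) = 0.1321/0.6365 = 0.2075

Final: 0.2075


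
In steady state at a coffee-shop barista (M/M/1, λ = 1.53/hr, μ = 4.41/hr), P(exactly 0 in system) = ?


ρ = 1.53/4.41 = 0.3469
P_n = (1−ρ)·ρ^n = (1 − 0.3469)·0.3469^0 = 0.6531·1.000000 = 0.653061

Final: 0.653061


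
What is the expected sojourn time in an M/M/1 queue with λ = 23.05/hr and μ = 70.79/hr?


W = 1/(μ−λ) = 1/(70.79 − 23.05) = 1/47.74 = 0.02095 hr

Final: 0.02095 hr


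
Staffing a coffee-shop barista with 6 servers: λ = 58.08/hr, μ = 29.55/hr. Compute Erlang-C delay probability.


a = λ/μ = 1.9655; ρ = a/6 = 0.3276
P₀ = 0.139902 (from M/M/c formula)
C(c,a) = [a^c/(c!(1−ρ))]·P₀ = [57.65205/(720·0.6724)]·0.139902
= 0.11908·0.139902 = 0.016660

Final: 0.016660


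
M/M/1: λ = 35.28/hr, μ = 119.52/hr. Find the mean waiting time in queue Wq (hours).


ρ = 35.28/119.52 = 0.2952
Wq = ρ/(μ−λ) = 0.2952/(119.52 − 35.28) = 0.2952/84.24 = 0.003504 hr

Final: 0.003504 hr


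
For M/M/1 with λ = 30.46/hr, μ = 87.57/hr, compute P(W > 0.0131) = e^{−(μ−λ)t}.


W ~ Exponential(μ−λ) for M/M/1.
μ − λ = 87.57 − 30.46 = 57.1100
P(W > t) = e^{−(μ−λ)t} = e^{−0.7481} = 0.473245

Final: 0.473245


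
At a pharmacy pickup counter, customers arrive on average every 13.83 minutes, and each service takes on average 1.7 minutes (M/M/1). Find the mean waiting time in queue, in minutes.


λ = 60/13.83 = 4.3384 /hr
μ = 60/1.7 = 35.2941 /hr
ρ = λ/μ = 4.3384/35.2941 = 0.1229
Wq = ρ/(μ−λ) = 0.1229/(35.2941−4.3384) = 0.003971 hr
In minutes: 0.003971·60 = 0.2383 min

Final: 0.2383 min


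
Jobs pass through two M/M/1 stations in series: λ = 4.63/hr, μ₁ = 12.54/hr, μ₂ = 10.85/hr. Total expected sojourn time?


Each node sees arrival rate λ = 4.63/hr (tandem ⇒ throughput preserved).
W₁ = 1/(μ₁−λ) = 1/(12.54−4.63) = 0.12642 hr
W₂ = 1/(μ₂−λ) = 1/(10.85−4.63) = 0.16077 hr
W_total = W₁ + W₂ = 0.12642 + 0.16077 = 0.28719 hr

Final: 0.28719 hr


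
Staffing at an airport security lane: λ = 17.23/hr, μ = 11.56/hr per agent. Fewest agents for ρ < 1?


Stability requires cμ > λ ⇔ c > λ/μ.
λ/μ = 17.23/11.56 = 1.4905
Minimum integer c = ⌊1.4905⌋ + 1 = 2
Check: 2·11.56 = 23.12 > 17.23, while 1·11.56 = 11.56 ≤ 17.23

Final: 2 servers


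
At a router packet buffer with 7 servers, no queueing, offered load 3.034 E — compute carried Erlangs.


B(7,3.034) = 0.022886 (Erlang-B)
Carried load = a(1 − B) = 3.034·(1 − 0.022886) = 3.034·0.977114 = 2.9646 E

Final: 2.9646 Erlangs


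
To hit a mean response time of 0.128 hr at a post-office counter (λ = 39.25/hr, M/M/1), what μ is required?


W = 1/(μ−λ) ⇒ μ − λ = 1/W = 1/0.128 = 7.8125
μ = λ + 1/W = 39.25 + 7.8125 = 47.0625 per hr

Final: 47.0625 /hr


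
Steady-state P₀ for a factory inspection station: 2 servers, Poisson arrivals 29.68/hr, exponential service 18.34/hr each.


a = λ/μ = 29.68/18.34 = 1.6183; ρ = a/c = 0.8092
Σ_{k=0}^{1} a^k/k! (terms k=0..1) = 1.00000 + 1.61832 = 2.61832
Tail: a^2/(2!(1−ρ)) = 2.61896/(2·0.1908) = 6.86168
P₀ = 1/(2.61832 + 6.86168) = 1/9.48000 = 0.105485

Final: 0.105485


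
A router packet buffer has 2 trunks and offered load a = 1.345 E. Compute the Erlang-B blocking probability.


B(c,a) = (a^c/c!) / Σ_{k=0}^{c} a^k/k!
a^2/2! = 0.904512
Σ terms (k=0..2): 1.00000 + 1.34500 + 0.90451 = 3.249512
B = 0.904512/3.249512 = 0.278353

Final: 0.278353


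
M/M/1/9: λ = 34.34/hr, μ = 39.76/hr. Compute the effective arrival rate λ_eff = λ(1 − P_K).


ρ = 0.8637; P_K = (1−ρ)ρ^9/(1−ρ^10) = 0.047401
λ_eff = λ(1 − P_K) = 34.34·(1 − 0.047401) = 34.34·0.952599 = 32.7122 /hr

Final: 32.7122 /hr


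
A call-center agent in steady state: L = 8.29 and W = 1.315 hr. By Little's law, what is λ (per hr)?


λ = L/W = 8.29/1.315 = 6.3042 /hr

Final: 6.3042 /hr


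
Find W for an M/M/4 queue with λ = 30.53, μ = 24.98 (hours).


a = 1.2222; ρ = 0.3055; P₀ = 0.293499
Lq = P₀·a^c·ρ/(c!(1−ρ)²) = 0.01729
Wq = Lq/λ = 0.01729/30.53 = 0.0005662 hr
W = Wq + 1/μ = 0.0005662 + 0.04003 = 0.04060 hr

Final: 0.04060 hr


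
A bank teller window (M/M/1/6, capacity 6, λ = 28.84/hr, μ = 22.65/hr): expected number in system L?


ρ = 28.84/22.65 = 1.2733
L = ρ[1 − (K+1)ρ^K + Kρ^(K+1)] / [(1−ρ)(1−ρ^(K+1))]
Numerator: 1.2733·(1 − 7·4.261498 + 6·5.426119) = 4.744568
Denominator: (-0.2733)·(-4.426119) = 1.209611
L = 4.744568/1.209611 = 3.9224

Final: 3.9224


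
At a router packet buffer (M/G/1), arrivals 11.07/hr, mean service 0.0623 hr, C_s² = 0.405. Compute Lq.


ρ = λ·E[S] = 11.07·0.0623 = 0.6897
Lq = ρ²(1+C_s²)/(2(1−ρ)) = 0.4756·(1+0.405)/(2·0.3103)
= 0.4756·1.4050/0.6207 = 1.07667

Final: 1.07667


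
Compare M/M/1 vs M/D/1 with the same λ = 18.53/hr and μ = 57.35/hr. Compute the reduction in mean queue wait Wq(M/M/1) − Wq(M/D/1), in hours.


ρ = 18.53/57.35 = 0.3231
Wq(M/M/1) = ρ/(μ−λ) = 0.3231/38.82 = 0.008323 hr
Wq(M/D/1) = ρ/(2(μ−λ)) = 0.004162 hr
Savings = 0.008323 − 0.004162 = 0.004162 hr

Final: 0.004162 hr


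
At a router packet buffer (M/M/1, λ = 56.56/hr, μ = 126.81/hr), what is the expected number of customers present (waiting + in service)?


ρ = λ/μ = 56.56/126.81 = 0.4460
L = ρ/(1−ρ) = 0.4460/(1 − 0.4460) = 0.4460/0.5540 = 0.8051

Final: 0.8051


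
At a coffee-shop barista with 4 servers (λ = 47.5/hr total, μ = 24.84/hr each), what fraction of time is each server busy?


ρ = λ/(cμ) = 47.5/(4·24.84) = 47.5/99.36 = 0.4781

Final: 0.4781


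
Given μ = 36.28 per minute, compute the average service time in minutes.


Mean service time = 1/μ = 1/36.28 minute = 0.02756 minute
In minutes: 0.02756 × 1 = 0.02756 min

Final: 0.02756 min


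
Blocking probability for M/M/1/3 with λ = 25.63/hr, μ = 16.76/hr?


ρ = λ/μ = 25.63/16.76 = 1.5292
P_K = (1−ρ)ρ^K/(1−ρ^(K+1)) = (-0.5292·3.576216)/(1 − 5.468880)
= -1.892663/-4.468880 = 0.423521

Final: 0.423521


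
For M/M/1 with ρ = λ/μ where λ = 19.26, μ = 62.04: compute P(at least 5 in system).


ρ = 19.26/62.04 = 0.3104
P(N ≥ n) = ρ^n = 0.3104^5 = 0.002884

Final: 0.002884


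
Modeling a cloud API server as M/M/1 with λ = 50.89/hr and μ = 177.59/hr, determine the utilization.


ρ = λ/μ = 50.89/177.59 = 0.2866

Final: 0.2866


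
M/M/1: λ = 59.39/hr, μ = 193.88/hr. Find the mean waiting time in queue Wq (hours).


ρ = 59.39/193.88 = 0.3063
Wq = ρ/(μ−λ) = 0.3063/(193.88 − 59.39) = 0.3063/134.49 = 0.002278 hr

Final: 0.002278 hr


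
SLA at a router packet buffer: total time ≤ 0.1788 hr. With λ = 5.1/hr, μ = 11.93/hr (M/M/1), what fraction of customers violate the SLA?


W ~ Exponential(μ−λ) for M/M/1.
μ − λ = 11.93 − 5.1 = 6.8300
P(W > t) = e^{−(μ−λ)t} = e^{−1.2212} = 0.294875

Final: 0.294875


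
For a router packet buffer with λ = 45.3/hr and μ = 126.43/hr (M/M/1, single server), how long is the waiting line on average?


ρ = 45.3/126.43 = 0.3583
Lq = ρ²/(1−ρ) = 0.1284/0.6417 = 0.2001

Final: 0.2001


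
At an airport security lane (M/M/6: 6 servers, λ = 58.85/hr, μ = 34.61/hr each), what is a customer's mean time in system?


a = 1.7004; ρ = 0.2834; P₀ = 0.182515
Lq = P₀·a^c·ρ/(c!(1−ρ)²) = 0.003381
Wq = Lq/λ = 0.003381/58.85 = 0.00005745 hr
W = Wq + 1/μ = 0.00005745 + 0.02889 = 0.02895 hr

Final: 0.02895 hr


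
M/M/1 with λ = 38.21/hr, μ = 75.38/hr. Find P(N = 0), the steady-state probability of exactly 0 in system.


ρ = 38.21/75.38 = 0.5069
P_n = (1−ρ)·ρ^n = (1 − 0.5069)·0.5069^0 = 0.4931·1.000000 = 0.493102

Final: 0.493102


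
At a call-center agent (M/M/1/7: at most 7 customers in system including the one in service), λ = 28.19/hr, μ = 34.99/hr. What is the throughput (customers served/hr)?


ρ = 0.8057; P_K = (1−ρ)ρ^7/(1−ρ^8) = 0.052058
λ_eff = λ(1 − P_K) = 28.19·(1 − 0.052058) = 28.19·0.947942 = 26.7225 /hr

Final: 26.7225 /hr


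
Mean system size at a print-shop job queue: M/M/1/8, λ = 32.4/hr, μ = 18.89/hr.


ρ = 32.4/18.89 = 1.7152
L = ρ[1 − (K+1)ρ^K + Kρ^(K+1)] / [(1−ρ)(1−ρ^(K+1))]
Numerator: 1.7152·(1 − 9·74.903898 + 8·128.474658) = 608.314174
Denominator: (-0.7152)·(-127.474658) = 91.169012
L = 608.314174/91.169012 = 6.6724

Final: 6.6724


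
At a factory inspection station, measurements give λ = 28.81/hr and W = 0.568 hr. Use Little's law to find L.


L = λW = 28.81·0.568 = 16.3641

Final: 16.3641


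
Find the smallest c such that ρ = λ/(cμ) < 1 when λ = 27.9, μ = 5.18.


Stability requires cμ > λ ⇔ c > λ/μ.
λ/μ = 27.9/5.18 = 5.3861
Minimum integer c = ⌊5.3861⌋ + 1 = 6
Check: 6·5.18 = 31.08 > 27.9, while 5·5.18 = 25.90 ≤ 27.9

Final: 6 servers


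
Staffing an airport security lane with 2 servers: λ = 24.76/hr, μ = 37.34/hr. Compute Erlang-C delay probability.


a = λ/μ = 0.6631; ρ = a/2 = 0.3315
P₀ = 0.502011 (from M/M/c formula)
C(c,a) = [a^c/(c!(1−ρ))]·P₀ = [0.43970/(2·0.6685)]·0.502011
= 0.32889·0.502011 = 0.165107

Final: 0.165107


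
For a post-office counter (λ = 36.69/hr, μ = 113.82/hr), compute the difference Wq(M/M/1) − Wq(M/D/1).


ρ = 36.69/113.82 = 0.3224
Wq(M/M/1) = ρ/(μ−λ) = 0.3224/77.13 = 0.004179 hr
Wq(M/D/1) = ρ/(2(μ−λ)) = 0.002090 hr
Savings = 0.004179 − 0.002090 = 0.002090 hr

Final: 0.002090 hr


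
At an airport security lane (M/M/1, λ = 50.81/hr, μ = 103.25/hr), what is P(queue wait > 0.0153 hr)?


ρ = 50.81/103.25 = 0.4921
P(Wq > t) = ρ·e^{−(μ−λ)t} = 0.4921·e^{−0.8023}
= 0.4921·0.448282 = 0.220603

Final: 0.220603
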